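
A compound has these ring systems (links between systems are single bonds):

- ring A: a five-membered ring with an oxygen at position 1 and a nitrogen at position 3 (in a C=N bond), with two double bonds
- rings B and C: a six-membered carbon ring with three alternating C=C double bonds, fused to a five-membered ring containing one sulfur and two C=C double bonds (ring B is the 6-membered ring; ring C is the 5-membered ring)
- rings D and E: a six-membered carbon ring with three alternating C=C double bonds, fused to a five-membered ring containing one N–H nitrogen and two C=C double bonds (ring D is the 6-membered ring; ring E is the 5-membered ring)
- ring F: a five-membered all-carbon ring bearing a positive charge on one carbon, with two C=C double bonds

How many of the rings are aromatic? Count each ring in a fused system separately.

5

Ring A has a continuous p-orbital overlap around the ring; 2 ring double bonds (4 π electrons) plus a heteroatom lone pair (2) give 6 π electrons. That satisfies 4n+2 with n=1, so ring A is aromatic (oxazole).
Rings B and C form a fused bicyclic system (with one sulfur) with 9 sp² atoms and 10 π electrons from ring double bonds plus a heteroatom lone pair. 10 = 4(2)+2, so the system is aromatic and both rings count as aromatic (benzothiophene).
Rings D and E form a fused bicyclic system (with one N–H) with 9 sp² atoms and 10 π electrons from ring double bonds plus a heteroatom lone pair. 10 = 4(2)+2, so the system is aromatic and both rings count as aromatic (indole).
Ring F has only sp² ring atoms; a planar conformation would have a fully conjugated π system of 4 electrons. But 4 = 4(1), which is 4n not 4n+2, so ring F is not aromatic (cyclopentadienyl cation).
Aromatic: A, B, C, D, E. Total: 5.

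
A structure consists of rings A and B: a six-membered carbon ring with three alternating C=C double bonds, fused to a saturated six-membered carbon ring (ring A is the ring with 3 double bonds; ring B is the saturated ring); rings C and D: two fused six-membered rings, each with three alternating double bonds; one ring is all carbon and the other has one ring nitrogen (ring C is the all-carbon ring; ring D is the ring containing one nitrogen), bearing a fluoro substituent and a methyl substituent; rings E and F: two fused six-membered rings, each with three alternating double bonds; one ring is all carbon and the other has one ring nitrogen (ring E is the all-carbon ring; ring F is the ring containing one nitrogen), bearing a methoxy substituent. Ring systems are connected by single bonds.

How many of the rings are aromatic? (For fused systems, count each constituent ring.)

Ring A is planar and fully conjugated; 3 ring double bonds give 6 π electrons. Since 6 = 4n+2 (n=1), ring A is aromatic (benzene ring).
Ring B has four sp³ carbons, so it is not fully conjugated — not aromatic (cyclohexane ring).
Rings C and D form a fused bicyclic system (with one nitrogen) with 10 sp² atoms and 10 π electrons from ring double bonds. 10 = 4(2)+2, so the system is aromatic and both rings count as aromatic (quinoline).
Rings E and F form a fused bicyclic system (with one nitrogen) with 10 sp² atoms and 10 π electrons from ring double bonds. 10 = 4(2)+2, so the system is aromatic and both rings count as aromatic (quinoline).
Aromatic: A, C, D, E, F. Total: 5.

5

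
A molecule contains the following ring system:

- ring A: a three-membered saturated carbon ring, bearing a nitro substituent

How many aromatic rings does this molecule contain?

0

Ring A has only sp³ atoms, so it is not fully conjugated — not aromatic (cyclopropane).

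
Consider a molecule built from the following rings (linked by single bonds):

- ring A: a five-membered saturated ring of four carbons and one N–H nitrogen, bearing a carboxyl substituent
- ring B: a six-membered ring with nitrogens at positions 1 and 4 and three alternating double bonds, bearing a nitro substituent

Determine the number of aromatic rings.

1

Ring A has only sp³ atoms, so it is not fully conjugated — not aromatic (pyrrolidine).
Ring B is fully conjugated (every ring atom contributes a p orbital); 3 ring double bonds give 6 π electrons. Since 6 = 4n+2 (n=1), ring B is aromatic (pyrazine).
Aromatic: B. Total: 1.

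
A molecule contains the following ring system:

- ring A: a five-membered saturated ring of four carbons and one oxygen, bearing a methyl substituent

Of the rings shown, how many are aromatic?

0

Ring A has only sp³ atoms, so it is not fully conjugated — not aromatic (tetrahydrofuran).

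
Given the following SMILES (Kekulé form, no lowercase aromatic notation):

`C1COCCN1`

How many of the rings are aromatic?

0

The SMILES encodes a six-membered saturated ring with an oxygen and an N–H nitrogen at positions 1 and 4.
The 6-membered ring with one oxygen and one N–H (1,4) has only sp³ atoms, so it is not fully conjugated — not aromatic (morpholine).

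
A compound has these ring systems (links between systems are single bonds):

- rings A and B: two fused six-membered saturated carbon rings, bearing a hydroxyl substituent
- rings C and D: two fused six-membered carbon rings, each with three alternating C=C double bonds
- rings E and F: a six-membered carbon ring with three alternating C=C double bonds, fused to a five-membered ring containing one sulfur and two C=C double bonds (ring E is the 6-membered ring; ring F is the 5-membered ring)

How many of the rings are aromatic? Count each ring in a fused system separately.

Ring A has only sp³ atoms, so it is not fully conjugated — not aromatic (cyclohexane ring).
Ring B has only sp³ atoms, so it is not fully conjugated — not aromatic (cyclohexane ring).
Rings C and D form a fused bicyclic system with 10 sp² atoms and 10 π electrons from ring double bonds. 10 = 4(2)+2, so the system is aromatic and both rings count as aromatic (naphthalene).
Rings E and F form a fused bicyclic system (with one sulfur) with 9 sp² atoms and 10 π electrons from ring double bonds plus a heteroatom lone pair. 10 = 4(2)+2, so the system is aromatic and both rings count as aromatic (benzothiophene).
Aromatic: C, D, E, F. Total: 4.

4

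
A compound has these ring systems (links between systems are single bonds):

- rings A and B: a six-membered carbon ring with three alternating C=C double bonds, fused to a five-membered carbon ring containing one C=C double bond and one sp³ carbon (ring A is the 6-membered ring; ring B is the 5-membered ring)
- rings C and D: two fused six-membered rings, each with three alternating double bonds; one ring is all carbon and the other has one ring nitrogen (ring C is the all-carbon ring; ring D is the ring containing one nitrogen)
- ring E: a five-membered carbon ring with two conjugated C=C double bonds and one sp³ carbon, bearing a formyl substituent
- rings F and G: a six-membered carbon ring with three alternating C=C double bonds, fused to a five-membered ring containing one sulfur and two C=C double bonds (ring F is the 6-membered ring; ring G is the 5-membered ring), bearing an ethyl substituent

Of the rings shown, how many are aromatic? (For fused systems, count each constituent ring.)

5

Ring A has a continuous p-orbital overlap around the ring; 3 ring double bonds give 6 π electrons. 6 = 4(1)+2, so ring A is aromatic (benzene ring).
Ring B has one sp³ carbon, so it is not fully conjugated — not aromatic (cyclopentene ring).
Rings C and D form a fused bicyclic system (with one nitrogen) with 10 sp² atoms and 10 π electrons from ring double bonds. 10 = 4(2)+2, so the system is aromatic and both rings count as aromatic (quinoline).
Ring E has one sp³ carbon, so it is not fully conjugated — not aromatic (cyclopentadiene).
Rings F and G form a fused bicyclic system (with one sulfur) with 9 sp² atoms and 10 π electrons from ring double bonds plus a heteroatom lone pair. 10 = 4(2)+2, so the system is aromatic and both rings count as aromatic (benzothiophene).
Aromatic: A, C, D, F, G. Total: 5.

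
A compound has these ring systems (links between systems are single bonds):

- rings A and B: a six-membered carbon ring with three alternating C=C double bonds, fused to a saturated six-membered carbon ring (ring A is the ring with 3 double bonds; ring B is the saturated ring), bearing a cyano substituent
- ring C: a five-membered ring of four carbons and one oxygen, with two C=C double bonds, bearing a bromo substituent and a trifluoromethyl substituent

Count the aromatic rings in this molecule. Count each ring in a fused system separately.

2

Ring A has a continuous p-orbital overlap around the ring; 3 ring double bonds give 6 π electrons. 6 = 4(1)+2, so ring A is aromatic (benzene ring).
Ring B has four sp³ carbons, so it is not fully conjugated — not aromatic (cyclohexane ring).
Ring C is planar and fully conjugated; 2 ring double bonds (4 π electrons) plus a heteroatom lone pair (2) give 6 π electrons. 6 = 4(1)+2, so ring C is aromatic (furan).
Aromatic: A, C. Total: 2.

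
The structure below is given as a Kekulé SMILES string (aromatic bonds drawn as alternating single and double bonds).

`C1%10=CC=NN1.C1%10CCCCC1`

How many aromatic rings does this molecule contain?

1

The SMILES encodes a five-membered ring with two adjacent nitrogens (one bearing H, one in a double bond) and two double bonds; a six-membered saturated carbon ring.
The 5-membered ring with two adjacent nitrogens (one N–H, one =N–) is fully conjugated (every ring atom contributes a p orbital); 2 ring double bonds (4 π electrons) plus a heteroatom lone pair (2) give 6 π electrons. That satisfies 4n+2 with n=1, so it is aromatic (pyrazole).
The 6-membered ring has only sp³ atoms, so it is not fully conjugated — not aromatic (cyclohexane).
1 of the 2 rings is aromatic. Total: 1.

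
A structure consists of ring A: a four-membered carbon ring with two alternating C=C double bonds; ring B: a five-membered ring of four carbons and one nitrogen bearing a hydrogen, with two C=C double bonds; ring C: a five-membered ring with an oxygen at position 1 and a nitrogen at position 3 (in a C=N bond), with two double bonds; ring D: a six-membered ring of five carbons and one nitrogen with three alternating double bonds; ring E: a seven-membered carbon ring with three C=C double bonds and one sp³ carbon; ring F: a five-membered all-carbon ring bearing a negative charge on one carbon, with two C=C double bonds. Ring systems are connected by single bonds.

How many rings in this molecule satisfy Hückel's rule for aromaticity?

Ring A has only sp² ring atoms; a planar conformation would have a fully conjugated π system of 4 electrons. But 4 = 4(1), which is 4n not 4n+2, so ring A is not aromatic (cyclobutadiene) — cyclobutadiene is antiaromatic and distorts to a rectangle.
Ring B is planar and fully conjugated; 2 ring double bonds (4 π electrons) plus a heteroatom lone pair (2) give 6 π electrons. 6 = 4(1)+2, so ring B is aromatic (pyrrole).
Ring C is fully conjugated (every ring atom contributes a p orbital); 2 ring double bonds (4 π electrons) plus a heteroatom lone pair (2) give 6 π electrons. 6 = 4(1)+2, so ring C is aromatic (oxazole).
Ring D is fully conjugated (every ring atom contributes a p orbital); 3 ring double bonds give 6 π electrons. 6 = 4(1)+2, so ring D is aromatic (pyridine).
Ring E has one sp³ carbon, so it is not fully conjugated — not aromatic (cycloheptatriene).
Ring F has a continuous p-orbital overlap around the ring; 2 ring double bonds (4 π electrons) plus the carbanion lone pair (2) give 6 π electrons. That satisfies 4n+2 with n=1, so ring F is aromatic (cyclopentadienyl anion).
Aromatic: B, C, D, F. Total: 4.

4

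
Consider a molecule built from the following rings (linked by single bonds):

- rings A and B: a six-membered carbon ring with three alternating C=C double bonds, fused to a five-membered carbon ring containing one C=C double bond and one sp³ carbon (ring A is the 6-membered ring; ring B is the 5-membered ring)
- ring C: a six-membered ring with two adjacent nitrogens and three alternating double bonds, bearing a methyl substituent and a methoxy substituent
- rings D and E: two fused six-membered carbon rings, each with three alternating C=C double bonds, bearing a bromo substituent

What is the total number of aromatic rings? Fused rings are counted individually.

Ring A is fully conjugated (every ring atom contributes a p orbital); 3 ring double bonds give 6 π electrons. 6 = 4(1)+2, so ring A is aromatic (benzene ring).
Ring B has one sp³ carbon, so it is not fully conjugated — not aromatic (cyclopentene ring).
Ring C is planar and fully conjugated; 3 ring double bonds give 6 π electrons. Since 6 = 4n+2 (n=1), ring C is aromatic (pyridazine).
Rings D and E form a fused bicyclic system with 10 sp² atoms and 10 π electrons from ring double bonds. 10 = 4(2)+2, so the system is aromatic and both rings count as aromatic (naphthalene).
Aromatic: A, C, D, E. Total: 4.

4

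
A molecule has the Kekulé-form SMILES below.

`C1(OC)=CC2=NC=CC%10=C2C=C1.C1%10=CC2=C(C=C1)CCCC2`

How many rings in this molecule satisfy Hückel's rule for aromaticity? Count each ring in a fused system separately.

The SMILES encodes two fused six-membered rings, each with three alternating double bonds; one ring is all carbon and the other has one ring nitrogen; a six-membered carbon ring with three alternating C=C double bonds, fused to a saturated six-membered carbon ring.
The fused 6/6-membered bicyclic (with one nitrogen) is a single π system with 10 sp² atoms and 10 π electrons from ring double bonds. 10 = 4(2)+2, so the system is aromatic and both rings count as aromatic (quinoline).
The 6-membered ring has a continuous p-orbital overlap around the ring; 3 ring double bonds give 6 π electrons. Since 6 = 4n+2 (n=1), it is aromatic (benzene ring).
The second 6-membered ring has four sp³ carbons, so it is not fully conjugated — not aromatic (cyclohexane ring).
3 of the 4 rings are aromatic. Total: 3.

3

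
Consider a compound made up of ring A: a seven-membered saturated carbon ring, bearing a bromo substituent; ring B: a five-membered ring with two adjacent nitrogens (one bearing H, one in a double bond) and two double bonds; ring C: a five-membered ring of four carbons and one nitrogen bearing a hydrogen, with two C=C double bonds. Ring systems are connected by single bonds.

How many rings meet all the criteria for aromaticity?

Ring A has only sp³ atoms, so it is not fully conjugated — not aromatic (cycloheptane).
Ring B is fully conjugated (every ring atom contributes a p orbital); 2 ring double bonds (4 π electrons) plus a heteroatom lone pair (2) give 6 π electrons. 6 = 4(1)+2, so ring B is aromatic (pyrazole).
Ring C is fully conjugated (every ring atom contributes a p orbital); 2 ring double bonds (4 π electrons) plus a heteroatom lone pair (2) give 6 π electrons. 6 = 4(1)+2, so ring C is aromatic (pyrrole).
Aromatic: B, C. Total: 2.

2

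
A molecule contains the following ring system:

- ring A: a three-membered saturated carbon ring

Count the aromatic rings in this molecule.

Ring A has only sp³ atoms, so it is not fully conjugated — not aromatic (cyclopropane).

0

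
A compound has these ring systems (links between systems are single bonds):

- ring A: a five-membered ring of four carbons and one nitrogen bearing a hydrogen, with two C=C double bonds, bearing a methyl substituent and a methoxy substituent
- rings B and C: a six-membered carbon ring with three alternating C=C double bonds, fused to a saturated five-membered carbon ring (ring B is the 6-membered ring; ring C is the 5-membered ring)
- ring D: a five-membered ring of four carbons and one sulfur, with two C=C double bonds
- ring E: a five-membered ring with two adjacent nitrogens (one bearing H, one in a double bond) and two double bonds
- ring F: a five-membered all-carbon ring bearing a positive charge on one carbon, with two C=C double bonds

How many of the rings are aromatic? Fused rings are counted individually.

4

Ring A is fully conjugated (every ring atom contributes a p orbital); 2 ring double bonds (4 π electrons) plus a heteroatom lone pair (2) give 6 π electrons. 6 = 4(1)+2, so ring A is aromatic (pyrrole).
Ring B is fully conjugated (every ring atom contributes a p orbital); 3 ring double bonds give 6 π electrons. Since 6 = 4n+2 (n=1), ring B is aromatic (benzene ring).
Ring C has three sp³ carbons, so it is not fully conjugated — not aromatic (cyclopentane ring).
Ring D is fully conjugated (every ring atom contributes a p orbital); 2 ring double bonds (4 π electrons) plus a heteroatom lone pair (2) give 6 π electrons. That satisfies 4n+2 with n=1, so ring D is aromatic (thiophene).
Ring E has a continuous p-orbital overlap around the ring; 2 ring double bonds (4 π electrons) plus a heteroatom lone pair (2) give 6 π electrons. Since 6 = 4n+2 (n=1), ring E is aromatic (pyrazole).
Ring F has only sp² ring atoms; a planar conformation would have a fully conjugated π system of 4 electrons. But 4 = 4(1), which is 4n not 4n+2, so ring F is not aromatic (cyclopentadienyl cation).
Aromatic: A, B, D, E. Total: 4.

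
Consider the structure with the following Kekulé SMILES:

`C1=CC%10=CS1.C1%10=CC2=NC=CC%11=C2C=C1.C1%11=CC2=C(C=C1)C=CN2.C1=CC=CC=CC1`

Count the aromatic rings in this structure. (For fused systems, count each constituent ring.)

The SMILES encodes a five-membered ring of four carbons and one sulfur, with two C=C double bonds; two fused six-membered rings, each with three alternating double bonds; one ring is all carbon and the other has one ring nitrogen; a six-membered carbon ring with three alternating C=C double bonds, fused to a five-membered ring containing one N–H nitrogen and two C=C double bonds; a seven-membered carbon ring with three C=C double bonds and one sp³ carbon.
The 5-membered ring with one sulfur has a continuous p-orbital overlap around the ring; 2 ring double bonds (4 π electrons) plus a heteroatom lone pair (2) give 6 π electrons. 6 = 4(1)+2, so it is aromatic (thiophene).
The fused 6/6-membered bicyclic (with one nitrogen) is a single π system with 10 sp² atoms and 10 π electrons from ring double bonds. 10 = 4(2)+2, so the system is aromatic and both rings count as aromatic (quinoline).
The fused 6/5-membered bicyclic (with one N–H) is a single π system with 9 sp² atoms and 10 π electrons from ring double bonds plus a heteroatom lone pair. 10 = 4(2)+2, so the system is aromatic and both rings count as aromatic (indole).
The 7-membered ring has one sp³ carbon, so it is not fully conjugated — not aromatic (cycloheptatriene).
5 of the 6 rings are aromatic. Total: 5.

5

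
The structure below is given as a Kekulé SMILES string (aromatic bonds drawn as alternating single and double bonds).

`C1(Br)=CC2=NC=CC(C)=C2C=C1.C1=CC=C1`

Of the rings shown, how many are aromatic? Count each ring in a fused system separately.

2

The SMILES encodes two fused six-membered rings, each with three alternating double bonds; one ring is all carbon and the other has one ring nitrogen; a four-membered carbon ring with two alternating C=C double bonds.
The fused 6/6-membered bicyclic (with one nitrogen) is a single π system with 10 sp² atoms and 10 π electrons from ring double bonds. 10 = 4(2)+2, so the system is aromatic and both rings count as aromatic (quinoline).
The 4-membered ring has only sp² ring atoms; a planar conformation would have a fully conjugated π system of 4 electrons. But 4 = 4(1), which is 4n not 4n+2, so it is not aromatic (cyclobutadiene) — cyclobutadiene is antiaromatic and distorts to a rectangle.
2 of the 3 rings are aromatic. Total: 2.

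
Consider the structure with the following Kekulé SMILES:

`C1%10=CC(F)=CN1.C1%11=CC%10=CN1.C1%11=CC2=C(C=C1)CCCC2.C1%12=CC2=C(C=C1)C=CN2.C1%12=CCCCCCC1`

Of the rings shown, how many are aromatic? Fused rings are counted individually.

5

The SMILES encodes a five-membered ring of four carbons and one nitrogen bearing a hydrogen, with two C=C double bonds; a five-membered ring of four carbons and one nitrogen bearing a hydrogen, with two C=C double bonds; a six-membered carbon ring with three alternating C=C double bonds, fused to a saturated six-membered carbon ring; a six-membered carbon ring with three alternating C=C double bonds, fused to a five-membered ring containing one N–H nitrogen and two C=C double bonds; an eight-membered carbon ring with one C=C double bond.
The 5-membered ring with one N–H is fully conjugated (every ring atom contributes a p orbital); 2 ring double bonds (4 π electrons) plus a heteroatom lone pair (2) give 6 π electrons. Since 6 = 4n+2 (n=1), it is aromatic (pyrrole).
The second 5-membered ring with one N–H is planar and fully conjugated; 2 ring double bonds (4 π electrons) plus a heteroatom lone pair (2) give 6 π electrons. That satisfies 4n+2 with n=1, so it is aromatic (pyrrole).
The 6-membered ring has a continuous p-orbital overlap around the ring; 3 ring double bonds give 6 π electrons. That satisfies 4n+2 with n=1, so it is aromatic (benzene ring).
The second 6-membered ring has four sp³ carbons, so it is not fully conjugated — not aromatic (cyclohexane ring).
The fused 6/5-membered bicyclic (with one N–H) is a single π system with 9 sp² atoms and 10 π electrons from ring double bonds plus a heteroatom lone pair. 10 = 4(2)+2, so the system is aromatic and both rings count as aromatic (indole).
The 8-membered ring has six sp³ carbons, so it is not fully conjugated — not aromatic (cyclooctene).
5 of the 7 rings are aromatic. Total: 5.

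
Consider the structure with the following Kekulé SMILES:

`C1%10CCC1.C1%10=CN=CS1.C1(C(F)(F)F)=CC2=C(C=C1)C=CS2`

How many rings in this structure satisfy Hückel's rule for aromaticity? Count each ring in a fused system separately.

The SMILES encodes a four-membered saturated carbon ring; a five-membered ring with a sulfur at position 1 and a nitrogen at position 3 (in a C=N bond), with two double bonds; a six-membered carbon ring with three alternating C=C double bonds, fused to a five-membered ring containing one sulfur and two C=C double bonds.
The 4-membered ring has only sp³ atoms, so it is not fully conjugated — not aromatic (cyclobutane).
The 5-membered ring with one sulfur and one =N– is fully conjugated (every ring atom contributes a p orbital); 2 ring double bonds (4 π electrons) plus a heteroatom lone pair (2) give 6 π electrons. Since 6 = 4n+2 (n=1), it is aromatic (thiazole).
The fused 6/5-membered bicyclic (with one sulfur) is a single π system with 9 sp² atoms and 10 π electrons from ring double bonds plus a heteroatom lone pair. 10 = 4(2)+2, so the system is aromatic and both rings count as aromatic (benzothiophene).
3 of the 4 rings are aromatic. Total: 3.

3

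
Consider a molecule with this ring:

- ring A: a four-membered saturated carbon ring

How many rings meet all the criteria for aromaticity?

Ring A has only sp³ atoms, so it is not fully conjugated — not aromatic (cyclobutane).

0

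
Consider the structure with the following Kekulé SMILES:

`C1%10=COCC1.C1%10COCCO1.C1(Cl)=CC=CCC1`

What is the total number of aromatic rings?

The SMILES encodes a five-membered ring of four carbons and one oxygen, with one C=C double bond and two sp³ carbons; a six-membered saturated ring with oxygens at positions 1 and 4; a six-membered carbon ring with two conjugated C=C double bonds and two sp³ carbons.
The 5-membered ring with one oxygen has two sp³ carbons, so it is not fully conjugated — not aromatic (2,3-dihydrofuran).
The 6-membered ring with two oxygens (1,4) has only sp³ atoms, so it is not fully conjugated — not aromatic (1,4-dioxane).
The 6-membered ring has two sp³ carbons, so it is not fully conjugated — not aromatic (1,3-cyclohexadiene).
None of the rings are aromatic. Total: 0.

0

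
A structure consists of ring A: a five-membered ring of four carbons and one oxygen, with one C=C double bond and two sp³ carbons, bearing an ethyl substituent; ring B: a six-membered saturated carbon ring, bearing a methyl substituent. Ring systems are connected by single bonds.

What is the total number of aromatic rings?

0

Ring A has two sp³ carbons, so it is not fully conjugated — not aromatic (2,3-dihydrofuran).
Ring B has only sp³ atoms, so it is not fully conjugated — not aromatic (cyclohexane).
No ring is aromatic. Total: 0.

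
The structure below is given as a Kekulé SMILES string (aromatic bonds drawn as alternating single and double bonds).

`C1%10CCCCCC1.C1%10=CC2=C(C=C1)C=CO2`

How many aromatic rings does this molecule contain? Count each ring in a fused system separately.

The SMILES encodes a seven-membered saturated carbon ring; a six-membered carbon ring with three alternating C=C double bonds, fused to a five-membered ring containing one oxygen and two C=C double bonds.
The 7-membered ring has only sp³ atoms, so it is not fully conjugated — not aromatic (cycloheptane).
The fused 6/5-membered bicyclic (with one oxygen) is a single π system with 9 sp² atoms and 10 π electrons from ring double bonds plus a heteroatom lone pair. 10 = 4(2)+2, so the system is aromatic and both rings count as aromatic (benzofuran).
2 of the 3 rings are aromatic. Total: 2.

2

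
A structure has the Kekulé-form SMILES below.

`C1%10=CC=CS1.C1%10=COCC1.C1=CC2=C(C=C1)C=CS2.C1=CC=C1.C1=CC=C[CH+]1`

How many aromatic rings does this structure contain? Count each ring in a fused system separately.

3

The SMILES encodes a five-membered ring of four carbons and one sulfur, with two C=C double bonds; a five-membered ring of four carbons and one oxygen, with one C=C double bond and two sp³ carbons; a six-membered carbon ring with three alternating C=C double bonds, fused to a five-membered ring containing one sulfur and two C=C double bonds; a four-membered carbon ring with two alternating C=C double bonds; a five-membered all-carbon ring bearing a positive charge on one carbon, with two C=C double bonds.
The 5-membered ring with one sulfur is planar and fully conjugated; 2 ring double bonds (4 π electrons) plus a heteroatom lone pair (2) give 6 π electrons. Since 6 = 4n+2 (n=1), it is aromatic (thiophene).
The 5-membered ring with one oxygen has two sp³ carbons, so it is not fully conjugated — not aromatic (2,3-dihydrofuran).
The fused 6/5-membered bicyclic (with one sulfur) is a single π system with 9 sp² atoms and 10 π electrons from ring double bonds plus a heteroatom lone pair. 10 = 4(2)+2, so the system is aromatic and both rings count as aromatic (benzothiophene).
The 4-membered ring has only sp² ring atoms; a planar conformation would have a fully conjugated π system of 4 electrons. But 4 = 4(1), which is 4n not 4n+2, so it is not aromatic (cyclobutadiene) — cyclobutadiene is antiaromatic and distorts to a rectangle.
The 5-membered ring has only sp² ring atoms; a planar conformation would have a fully conjugated π system of 4 electrons. But 4 = 4(1), which is 4n not 4n+2, so it is not aromatic (cyclopentadienyl cation).
3 of the 6 rings are aromatic. Total: 3.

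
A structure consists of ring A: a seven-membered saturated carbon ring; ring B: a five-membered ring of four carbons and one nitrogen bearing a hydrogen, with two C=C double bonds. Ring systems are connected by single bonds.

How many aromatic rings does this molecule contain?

Ring A has only sp³ atoms, so it is not fully conjugated — not aromatic (cycloheptane).
Ring B has a continuous p-orbital overlap around the ring; 2 ring double bonds (4 π electrons) plus a heteroatom lone pair (2) give 6 π electrons. 6 = 4(1)+2, so ring B is aromatic (pyrrole).
Aromatic: B. Total: 1.

1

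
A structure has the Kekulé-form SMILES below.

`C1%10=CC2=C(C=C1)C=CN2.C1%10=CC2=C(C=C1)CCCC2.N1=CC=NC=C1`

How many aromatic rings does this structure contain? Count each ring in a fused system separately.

The SMILES encodes a six-membered carbon ring with three alternating C=C double bonds, fused to a five-membered ring containing one N–H nitrogen and two C=C double bonds; a six-membered carbon ring with three alternating C=C double bonds, fused to a saturated six-membered carbon ring; a six-membered ring with nitrogens at positions 1 and 4 and three alternating double bonds.
The fused 6/5-membered bicyclic (with one N–H) is a single π system with 9 sp² atoms and 10 π electrons from ring double bonds plus a heteroatom lone pair. 10 = 4(2)+2, so the system is aromatic and both rings count as aromatic (indole).
The 6-membered ring has a continuous p-orbital overlap around the ring; 3 ring double bonds give 6 π electrons. 6 = 4(1)+2, so it is aromatic (benzene ring).
The second 6-membered ring has four sp³ carbons, so it is not fully conjugated — not aromatic (cyclohexane ring).
The 6-membered ring with two nitrogens (1,4) is fully conjugated (every ring atom contributes a p orbital); 3 ring double bonds give 6 π electrons. That satisfies 4n+2 with n=1, so it is aromatic (pyrazine).
4 of the 5 rings are aromatic. Total: 4.

4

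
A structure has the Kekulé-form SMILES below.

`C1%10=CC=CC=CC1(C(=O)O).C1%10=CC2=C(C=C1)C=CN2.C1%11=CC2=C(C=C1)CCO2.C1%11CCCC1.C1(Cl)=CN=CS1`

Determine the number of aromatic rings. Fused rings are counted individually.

The SMILES encodes a seven-membered carbon ring with three C=C double bonds and one sp³ carbon; a six-membered carbon ring with three alternating C=C double bonds, fused to a five-membered ring containing one N–H nitrogen and two C=C double bonds; a six-membered carbon ring with three alternating C=C double bonds, fused to a five-membered ring containing one oxygen and two sp³ carbons; a five-membered saturated carbon ring; a five-membered ring with a sulfur at position 1 and a nitrogen at position 3 (in a C=N bond), with two double bonds.
The 7-membered ring has one sp³ carbon, so it is not fully conjugated — not aromatic (cycloheptatriene).
The fused 6/5-membered bicyclic (with one N–H) is a single π system with 9 sp² atoms and 10 π electrons from ring double bonds plus a heteroatom lone pair. 10 = 4(2)+2, so the system is aromatic and both rings count as aromatic (indole).
The 6-membered ring is planar and fully conjugated; 3 ring double bonds give 6 π electrons. 6 = 4(1)+2, so it is aromatic (benzene ring).
The 5-membered ring with one oxygen has two sp³ carbons, so it is not fully conjugated — not aromatic (oxolane ring).
The 5-membered ring has only sp³ atoms, so it is not fully conjugated — not aromatic (cyclopentane).
The 5-membered ring with one sulfur and one =N– has a continuous p-orbital overlap around the ring; 2 ring double bonds (4 π electrons) plus a heteroatom lone pair (2) give 6 π electrons. That satisfies 4n+2 with n=1, so it is aromatic (thiazole).
4 of the 7 rings are aromatic. Total: 4.

4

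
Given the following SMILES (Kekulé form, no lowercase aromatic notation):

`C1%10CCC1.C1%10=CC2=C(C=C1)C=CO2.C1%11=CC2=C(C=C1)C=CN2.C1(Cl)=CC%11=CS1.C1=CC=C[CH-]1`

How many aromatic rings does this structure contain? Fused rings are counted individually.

The SMILES encodes a four-membered saturated carbon ring; a six-membered carbon ring with three alternating C=C double bonds, fused to a five-membered ring containing one oxygen and two C=C double bonds; a six-membered carbon ring with three alternating C=C double bonds, fused to a five-membered ring containing one N–H nitrogen and two C=C double bonds; a five-membered ring of four carbons and one sulfur, with two C=C double bonds; a five-membered all-carbon ring bearing a negative charge on one carbon, with two C=C double bonds.
The 4-membered ring has only sp³ atoms, so it is not fully conjugated — not aromatic (cyclobutane).
The fused 6/5-membered bicyclic (with one oxygen) is a single π system with 9 sp² atoms and 10 π electrons from ring double bonds plus a heteroatom lone pair. 10 = 4(2)+2, so the system is aromatic and both rings count as aromatic (benzofuran).
The fused 6/5-membered bicyclic (with one N–H) is a single π system with 9 sp² atoms and 10 π electrons from ring double bonds plus a heteroatom lone pair. 10 = 4(2)+2, so the system is aromatic and both rings count as aromatic (indole).
The 5-membered ring with one sulfur has a continuous p-orbital overlap around the ring; 2 ring double bonds (4 π electrons) plus a heteroatom lone pair (2) give 6 π electrons. That satisfies 4n+2 with n=1, so it is aromatic (thiophene).
The 5-membered ring is planar and fully conjugated; 2 ring double bonds (4 π electrons) plus the carbanion lone pair (2) give 6 π electrons. 6 = 4(1)+2, so it is aromatic (cyclopentadienyl anion).
6 of the 7 rings are aromatic. Total: 6.

6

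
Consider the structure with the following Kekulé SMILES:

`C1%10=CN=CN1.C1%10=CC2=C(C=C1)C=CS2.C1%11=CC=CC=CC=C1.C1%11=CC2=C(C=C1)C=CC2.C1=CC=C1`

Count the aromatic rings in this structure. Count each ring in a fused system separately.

The SMILES encodes a five-membered ring with nitrogens at positions 1 and 3 (one bearing H, one in a C=N bond) and two double bonds; a six-membered carbon ring with three alternating C=C double bonds, fused to a five-membered ring containing one sulfur and two C=C double bonds; an eight-membered carbon ring with four alternating C=C double bonds; a six-membered carbon ring with three alternating C=C double bonds, fused to a five-membered carbon ring containing one C=C double bond and one sp³ carbon; a four-membered carbon ring with two alternating C=C double bonds.
The 5-membered ring with two nitrogens (one N–H, one =N–) is fully conjugated (every ring atom contributes a p orbital); 2 ring double bonds (4 π electrons) plus a heteroatom lone pair (2) give 6 π electrons. That satisfies 4n+2 with n=1, so it is aromatic (imidazole).
The fused 6/5-membered bicyclic (with one sulfur) is a single π system with 9 sp² atoms and 10 π electrons from ring double bonds plus a heteroatom lone pair. 10 = 4(2)+2, so the system is aromatic and both rings count as aromatic (benzothiophene).
The 8-membered ring has only sp² ring atoms; a planar conformation would have a fully conjugated π system of 8 electrons. But 8 = 4(2), which is 4n not 4n+2, so it is not aromatic (cyclooctatetraene) — cyclooctatetraene distorts into a non-planar tub to avoid antiaromaticity.
The 6-membered ring is planar and fully conjugated; 3 ring double bonds give 6 π electrons. That satisfies 4n+2 with n=1, so it is aromatic (benzene ring).
The 5-membered ring has one sp³ carbon, so it is not fully conjugated — not aromatic (cyclopentene ring).
The 4-membered ring has only sp² ring atoms; a planar conformation would have a fully conjugated π system of 4 electrons. But 4 = 4(1), which is 4n not 4n+2, so it is not aromatic (cyclobutadiene) — cyclobutadiene is antiaromatic and distorts to a rectangle.
4 of the 7 rings are aromatic. Total: 4.

4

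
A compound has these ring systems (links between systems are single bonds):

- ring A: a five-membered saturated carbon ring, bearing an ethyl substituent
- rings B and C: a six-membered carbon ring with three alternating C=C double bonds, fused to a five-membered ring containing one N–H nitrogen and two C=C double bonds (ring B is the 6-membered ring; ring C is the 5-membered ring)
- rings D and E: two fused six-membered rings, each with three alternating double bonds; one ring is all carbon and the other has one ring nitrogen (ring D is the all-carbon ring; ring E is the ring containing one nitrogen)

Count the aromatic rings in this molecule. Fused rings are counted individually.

Ring A has only sp³ atoms, so it is not fully conjugated — not aromatic (cyclopentane).
Rings B and C form a fused bicyclic system (with one N–H) with 9 sp² atoms and 10 π electrons from ring double bonds plus a heteroatom lone pair. 10 = 4(2)+2, so the system is aromatic and both rings count as aromatic (indole).
Rings D and E form a fused bicyclic system (with one nitrogen) with 10 sp² atoms and 10 π electrons from ring double bonds. 10 = 4(2)+2, so the system is aromatic and both rings count as aromatic (quinoline).
Aromatic: B, C, D, E. Total: 4.

4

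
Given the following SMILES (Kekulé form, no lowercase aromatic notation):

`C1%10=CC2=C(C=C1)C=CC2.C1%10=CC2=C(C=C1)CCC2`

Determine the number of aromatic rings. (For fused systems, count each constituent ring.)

2

The SMILES encodes a six-membered carbon ring with three alternating C=C double bonds, fused to a five-membered carbon ring containing one C=C double bond and one sp³ carbon; a six-membered carbon ring with three alternating C=C double bonds, fused to a saturated five-membered carbon ring.
The 6-membered ring is planar and fully conjugated; 3 ring double bonds give 6 π electrons. Since 6 = 4n+2 (n=1), it is aromatic (benzene ring).
The 5-membered ring has one sp³ carbon, so it is not fully conjugated — not aromatic (cyclopentene ring).
The second 6-membered ring has a continuous p-orbital overlap around the ring; 3 ring double bonds give 6 π electrons. Since 6 = 4n+2 (n=1), it is aromatic (benzene ring).
The second 5-membered ring has three sp³ carbons, so it is not fully conjugated — not aromatic (cyclopentane ring).
2 of the 4 rings are aromatic. Total: 2.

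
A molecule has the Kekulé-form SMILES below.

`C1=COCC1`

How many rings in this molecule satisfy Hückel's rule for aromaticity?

0

The SMILES encodes a five-membered ring of four carbons and one oxygen, with one C=C double bond and two sp³ carbons.
The 5-membered ring with one oxygen has two sp³ carbons, so it is not fully conjugated — not aromatic (2,3-dihydrofuran).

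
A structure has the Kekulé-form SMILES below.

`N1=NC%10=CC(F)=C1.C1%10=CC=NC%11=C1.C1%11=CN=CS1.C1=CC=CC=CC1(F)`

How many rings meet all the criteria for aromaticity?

The SMILES encodes a six-membered ring with two adjacent nitrogens and three alternating double bonds; a six-membered ring of five carbons and one nitrogen with three alternating double bonds; a five-membered ring with a sulfur at position 1 and a nitrogen at position 3 (in a C=N bond), with two double bonds; a seven-membered carbon ring with three C=C double bonds and one sp³ carbon.
The 6-membered ring with two nitrogens (1,2) is planar and fully conjugated; 3 ring double bonds give 6 π electrons. Since 6 = 4n+2 (n=1), it is aromatic (pyridazine).
The 6-membered ring with one nitrogen is fully conjugated (every ring atom contributes a p orbital); 3 ring double bonds give 6 π electrons. 6 = 4(1)+2, so it is aromatic (pyridine).
The 5-membered ring with one sulfur and one =N– is planar and fully conjugated; 2 ring double bonds (4 π electrons) plus a heteroatom lone pair (2) give 6 π electrons. 6 = 4(1)+2, so it is aromatic (thiazole).
The 7-membered ring has one sp³ carbon, so it is not fully conjugated — not aromatic (cycloheptatriene).
3 of the 4 rings are aromatic. Total: 3.

3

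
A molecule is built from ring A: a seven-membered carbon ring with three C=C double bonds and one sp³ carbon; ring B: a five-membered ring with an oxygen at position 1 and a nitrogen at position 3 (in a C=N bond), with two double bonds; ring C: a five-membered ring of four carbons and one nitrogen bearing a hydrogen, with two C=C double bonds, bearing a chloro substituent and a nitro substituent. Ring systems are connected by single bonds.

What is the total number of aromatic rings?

Ring A has one sp³ carbon, so it is not fully conjugated — not aromatic (cycloheptatriene).
Ring B is fully conjugated (every ring atom contributes a p orbital); 2 ring double bonds (4 π electrons) plus a heteroatom lone pair (2) give 6 π electrons. 6 = 4(1)+2, so ring B is aromatic (oxazole).
Ring C is planar and fully conjugated; 2 ring double bonds (4 π electrons) plus a heteroatom lone pair (2) give 6 π electrons. That satisfies 4n+2 with n=1, so ring C is aromatic (pyrrole).
Aromatic: B, C. Total: 2.

2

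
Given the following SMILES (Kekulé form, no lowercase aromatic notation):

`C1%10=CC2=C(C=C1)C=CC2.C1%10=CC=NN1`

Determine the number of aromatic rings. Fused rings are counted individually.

The SMILES encodes a six-membered carbon ring with three alternating C=C double bonds, fused to a five-membered carbon ring containing one C=C double bond and one sp³ carbon; a five-membered ring with two adjacent nitrogens (one bearing H, one in a double bond) and two double bonds.
The 6-membered ring has a continuous p-orbital overlap around the ring; 3 ring double bonds give 6 π electrons. That satisfies 4n+2 with n=1, so it is aromatic (benzene ring).
The 5-membered ring has one sp³ carbon, so it is not fully conjugated — not aromatic (cyclopentene ring).
The 5-membered ring with two adjacent nitrogens (one N–H, one =N–) is planar and fully conjugated; 2 ring double bonds (4 π electrons) plus a heteroatom lone pair (2) give 6 π electrons. That satisfies 4n+2 with n=1, so it is aromatic (pyrazole).
2 of the 3 rings are aromatic. Total: 2.

2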